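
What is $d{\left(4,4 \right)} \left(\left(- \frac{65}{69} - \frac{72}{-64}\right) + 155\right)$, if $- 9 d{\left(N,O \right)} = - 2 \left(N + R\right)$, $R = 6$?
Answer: $\frac{428305}{1242} \approx 344.85$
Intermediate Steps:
$d{\left(N,O \right)} = \frac{4}{3} + \frac{2 N}{9}$ ($d{\left(N,O \right)} = - \frac{\left(-2\right) \left(N + 6\right)}{9} = - \frac{\left(-2\right) \left(6 + N\right)}{9} = - \frac{-12 - 2 N}{9} = \frac{4}{3} + \frac{2 N}{9}$)
$d{\left(4,4 \right)} \left(\left(- \frac{65}{69} - \frac{72}{-64}\right) + 155\right) = \left(\frac{4}{3} + \frac{2}{9} \cdot 4\right) \left(\left(- \frac{65}{69} - \frac{72}{-64}\right) + 155\right) = \left(\frac{4}{3} + \frac{8}{9}\right) \left(\left(\left(-65\right) \frac{1}{69} - - \frac{9}{8}\right) + 155\right) = \frac{20 \left(\left(- \frac{65}{69} + \frac{9}{8}\right) + 155\right)}{9} = \frac{20 \left(\frac{101}{552} + 155\right)}{9} = \frac{20}{9} \cdot \frac{85661}{552} = \frac{428305}{1242}$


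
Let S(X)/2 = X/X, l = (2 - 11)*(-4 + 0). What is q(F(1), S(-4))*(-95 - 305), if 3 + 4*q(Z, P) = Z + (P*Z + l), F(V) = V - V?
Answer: -3300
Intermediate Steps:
l = 36 (l = -9*(-4) = 36)
S(X) = 2 (S(X) = 2*(X/X) = 2*1 = 2)
F(V) = 0
q(Z, P) = 33/4 + Z/4 + P*Z/4 (q(Z, P) = -¾ + (Z + (P*Z + 36))/4 = -¾ + (Z + (36 + P*Z))/4 = -¾ + (36 + Z + P*Z)/4 = -¾ + (9 + Z/4 + P*Z/4) = 33/4 + Z/4 + P*Z/4)
q(F(1), S(-4))*(-95 - 305) = (33/4 + (¼)*0 + (¼)*2*0)*(-95 - 305) = (33/4 + 0 + 0)*(-400) = (33/4)*(-400) = -3300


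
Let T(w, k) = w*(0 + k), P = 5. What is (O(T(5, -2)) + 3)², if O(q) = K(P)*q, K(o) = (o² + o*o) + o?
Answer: 299209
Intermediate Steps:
K(o) = o + 2*o² (K(o) = (o² + o²) + o = 2*o² + o = o + 2*o²)
T(w, k) = k*w (T(w, k) = w*k = k*w)
O(q) = 55*q (O(q) = (5*(1 + 2*5))*q = (5*(1 + 10))*q = (5*11)*q = 55*q)
(O(T(5, -2)) + 3)² = (55*(-2*5) + 3)² = (55*(-10) + 3)² = (-550 + 3)² = (-547)² = 299209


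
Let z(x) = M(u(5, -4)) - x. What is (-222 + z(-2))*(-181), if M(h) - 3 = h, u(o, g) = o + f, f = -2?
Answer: 38734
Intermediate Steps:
u(o, g) = -2 + o (u(o, g) = o - 2 = -2 + o)
M(h) = 3 + h
z(x) = 6 - x (z(x) = (3 + (-2 + 5)) - x = (3 + 3) - x = 6 - x)
(-222 + z(-2))*(-181) = (-222 + (6 - 1*(-2)))*(-181) = (-222 + (6 + 2))*(-181) = (-222 + 8)*(-181) = -214*(-181) = 38734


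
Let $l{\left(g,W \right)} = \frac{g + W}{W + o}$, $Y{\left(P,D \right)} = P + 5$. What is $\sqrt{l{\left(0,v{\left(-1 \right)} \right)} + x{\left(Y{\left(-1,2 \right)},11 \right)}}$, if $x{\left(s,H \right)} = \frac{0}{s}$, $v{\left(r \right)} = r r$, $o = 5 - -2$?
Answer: $\frac{\sqrt{2}}{4} \approx 0.35355$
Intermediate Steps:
$Y{\left(P,D \right)} = 5 + P$
$o = 7$ ($o = 5 + 2 = 7$)
$v{\left(r \right)} = r^{2}$
$x{\left(s,H \right)} = 0$
$l{\left(g,W \right)} = \frac{W + g}{7 + W}$ ($l{\left(g,W \right)} = \frac{g + W}{W + 7} = \frac{W + g}{7 + W}$)
$\sqrt{l{\left(0,v{\left(-1 \right)} \right)} + x{\left(Y{\left(-1,2 \right)},11 \right)}} = \sqrt{\frac{\left(-1\right)^{2} + 0}{7 + \left(-1\right)^{2}} + 0} = \sqrt{\frac{1 + 0}{7 + 1} + 0} = \sqrt{\frac{1}{8} \cdot 1 + 0} = \sqrt{\frac{1}{8} + 0} = \sqrt{\frac{1}{8}} = \frac{\sqrt{2}}{4}$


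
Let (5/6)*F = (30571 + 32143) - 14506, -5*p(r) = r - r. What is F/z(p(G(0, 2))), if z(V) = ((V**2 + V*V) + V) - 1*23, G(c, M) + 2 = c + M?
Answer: -12576/5 ≈ -2515.2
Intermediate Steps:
G(c, M) = -2 + M + c (G(c, M) = -2 + (c + M) = -2 + (M + c) = -2 + M + c)
p(r) = 0 (p(r) = -(r - r)/5 = -1/5*0 = 0)
z(V) = -23 + V + 2*V**2 (z(V) = ((V**2 + V**2) + V) - 23 = (2*V**2 + V) - 23 = (V + 2*V**2) - 23 = -23 + V + 2*V**2)
F = 289248/5 (F = 6*((30571 + 32143) - 14506)/5 = 6*(62714 - 14506)/5 = (6/5)*48208 = 289248/5 ≈ 57850.)
F/z(p(G(0, 2))) = 289248/(5*(-23 + 0 + 2*0**2)) = 289248/(5*(-23 + 0 + 2*0)) = 289248/(5*(-23 + 0 + 0)) = (289248/5)/(-23) = (289248/5)*(-1/23) = -12576/5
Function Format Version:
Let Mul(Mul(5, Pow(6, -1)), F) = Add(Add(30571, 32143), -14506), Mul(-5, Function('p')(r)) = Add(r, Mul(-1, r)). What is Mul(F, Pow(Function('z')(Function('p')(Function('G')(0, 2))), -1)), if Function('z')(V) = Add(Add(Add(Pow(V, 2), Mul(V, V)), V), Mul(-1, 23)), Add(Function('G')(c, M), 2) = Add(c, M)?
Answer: Rational(-12576, 5) ≈ -2515.2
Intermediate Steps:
Function('G')(c, M) = Add(-2, M, c) (Function('G')(c, M) = Add(-2, Add(c, M)) = Add(-2, Add(M, c)) = Add(-2, M, c))
Function('p')(r) = 0 (Function('p')(r) = Mul(Rational(-1, 5), Add(r, Mul(-1, r))) = Mul(Rational(-1, 5), 0) = 0)
Function('z')(V) = Add(-23, V, Mul(2, Pow(V, 2))) (Function('z')(V) = Add(Add(Add(Pow(V, 2), Pow(V, 2)), V), -23) = Add(Add(Mul(2, Pow(V, 2)), V), -23) = Add(Add(V, Mul(2, Pow(V, 2))), -23) = Add(-23, V, Mul(2, Pow(V, 2))))
F = Rational(289248, 5) (F = Mul(Rational(6, 5), Add(Add(30571, 32143), -14506)) = Mul(Rational(6, 5), Add(62714, -14506)) = Mul(Rational(6, 5), 48208) = Rational(289248, 5) ≈ 57850.)
Mul(F, Pow(Function('z')(Function('p')(Function('G')(0, 2))), -1)) = Mul(Rational(289248, 5), Pow(Add(-23, 0, Mul(2, Pow(0, 2))), -1)) = Mul(Rational(289248, 5), Pow(Add(-23, 0, Mul(2, 0)), -1)) = Mul(Rational(289248, 5), Pow(Add(-23, 0, 0), -1)) = Mul(Rational(289248, 5), Pow(-23, -1)) = Mul(Rational(289248, 5), Rational(-1, 23)) = Rational(-12576, 5)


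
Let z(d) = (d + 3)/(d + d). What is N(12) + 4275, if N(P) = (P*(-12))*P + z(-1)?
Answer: 2546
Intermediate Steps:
z(d) = (3 + d)/(2*d) (z(d) = (3 + d)/((2*d)) = (3 + d)*(1/(2*d)) = (3 + d)/(2*d))
N(P) = -1 - 12*P**2 (N(P) = (P*(-12))*P + (1/2)*(3 - 1)/(-1) = (-12*P)*P + (1/2)*(-1)*2 = -12*P**2 - 1 = -1 - 12*P**2)
N(12) + 4275 = (-1 - 12*12**2) + 4275 = (-1 - 12*144) + 4275 = (-1 - 1728) + 4275 = -1729 + 4275 = 2546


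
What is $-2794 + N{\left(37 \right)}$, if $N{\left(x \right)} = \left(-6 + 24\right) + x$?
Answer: $-2739$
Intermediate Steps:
$N{\left(x \right)} = 18 + x$
$-2794 + N{\left(37 \right)} = -2794 + \left(18 + 37\right) = -2794 + 55 = -2739$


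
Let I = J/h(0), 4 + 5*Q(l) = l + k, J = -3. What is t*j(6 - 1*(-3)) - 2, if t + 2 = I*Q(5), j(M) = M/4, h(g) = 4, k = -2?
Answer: -493/80 ≈ -6.1625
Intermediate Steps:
Q(l) = -6/5 + l/5 (Q(l) = -⅘ + (l - 2)/5 = -⅘ + (-2 + l)/5 = -⅘ + (-⅖ + l/5) = -6/5 + l/5)
I = -¾ (I = -3/4 = -3*¼ = -¾ ≈ -0.75000)
j(M) = M/4 (j(M) = M*(¼) = M/4)
t = -37/20 (t = -2 - 3*(-6/5 + (⅕)*5)/4 = -2 - 3*(-6/5 + 1)/4 = -2 - ¾*(-⅕) = -2 + 3/20 = -37/20 ≈ -1.8500)
t*j(6 - 1*(-3)) - 2 = -37*(6 - 1*(-3))/80 - 2 = -37*(6 + 3)/80 - 2 = -37*9/80 - 2 = -37/20*9/4 - 2 = -333/80 - 2 = -493/80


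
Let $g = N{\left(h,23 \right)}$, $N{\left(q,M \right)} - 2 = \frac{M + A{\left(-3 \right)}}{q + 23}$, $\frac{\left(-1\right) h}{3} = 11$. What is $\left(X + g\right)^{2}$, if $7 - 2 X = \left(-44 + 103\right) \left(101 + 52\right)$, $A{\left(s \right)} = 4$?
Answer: $\frac{2034641449}{100} \approx 2.0346 \cdot 10^{7}$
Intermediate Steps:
$h = -33$ ($h = \left(-3\right) 11 = -33$)
$X = -4510$ ($X = \frac{7}{2} - \frac{\left(-44 + 103\right) \left(101 + 52\right)}{2} = \frac{7}{2} - \frac{59 \cdot 153}{2} = \frac{7}{2} - \frac{9027}{2} = -4510$)
$N{\left(q,M \right)} = 2 + \frac{4 + M}{23 + q}$ ($N{\left(q,M \right)} = 2 + \frac{M + 4}{q + 23} = 2 + \frac{4 + M}{23 + q}$)
$g = - \frac{7}{10}$ ($g = \frac{50 + 23 + 2 \left(-33\right)}{23 - 33} = \frac{50 + 23 - 66}{-10} = \left(- \frac{1}{10}\right) 7 = - \frac{7}{10} \approx -0.7$)
$\left(X + g\right)^{2} = \left(-4510 - \frac{7}{10}\right)^{2} = \left(- \frac{45107}{10}\right)^{2} = \frac{2034641449}{100}$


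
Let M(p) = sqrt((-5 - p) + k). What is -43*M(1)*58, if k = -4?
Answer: -2494*I*sqrt(10) ≈ -7886.7*I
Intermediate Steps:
M(p) = sqrt(-9 - p) (M(p) = sqrt((-5 - p) - 4) = sqrt(-9 - p))
-43*M(1)*58 = -43*sqrt(-9 - 1*1)*58 = -43*sqrt(-9 - 1)*58 = -43*I*sqrt(10)*58 = -2494*I*sqrt(10)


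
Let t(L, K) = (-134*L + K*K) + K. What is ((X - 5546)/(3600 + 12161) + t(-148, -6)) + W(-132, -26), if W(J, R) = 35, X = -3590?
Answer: 313587481/15761 ≈ 19896.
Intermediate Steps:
t(L, K) = K + K² - 134*L (t(L, K) = (-134*L + K²) + K = (K² - 134*L) + K = K + K² - 134*L)
((X - 5546)/(3600 + 12161) + t(-148, -6)) + W(-132, -26) = ((-3590 - 5546)/(3600 + 12161) + (-6 + (-6)² - 134*(-148))) + 35 = (-9136/15761 + (-6 + 36 + 19832)) + 35 = (-9136*1/15761 + 19862) + 35 = (-9136/15761 + 19862) + 35 = 313035846/15761 + 35 = 313587481/15761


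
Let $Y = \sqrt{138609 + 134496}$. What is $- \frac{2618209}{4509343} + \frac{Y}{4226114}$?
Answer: $- \frac{2618209}{4509343} + \frac{51 \sqrt{105}}{4226114} \approx -0.58049$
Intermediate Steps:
$Y = 51 \sqrt{105}$ ($Y = \sqrt{273105} = 51 \sqrt{105} \approx 522.59$)
$- \frac{2618209}{4509343} + \frac{Y}{4226114} = - \frac{2618209}{4509343} + \frac{51 \sqrt{105}}{4226114}$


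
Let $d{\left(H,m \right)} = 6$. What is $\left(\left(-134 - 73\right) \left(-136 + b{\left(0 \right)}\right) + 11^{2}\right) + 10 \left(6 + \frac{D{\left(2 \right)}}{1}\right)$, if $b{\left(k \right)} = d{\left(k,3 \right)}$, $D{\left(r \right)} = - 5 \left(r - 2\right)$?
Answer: $27091$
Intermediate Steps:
$D{\left(r \right)} = 10 - 5 r$ ($D{\left(r \right)} = - 5 \left(-2 + r\right) = 10 - 5 r$)
$b{\left(k \right)} = 6$
$\left(\left(-134 - 73\right) \left(-136 + b{\left(0 \right)}\right) + 11^{2}\right) + 10 \left(6 + \frac{D{\left(2 \right)}}{1}\right) = \left(\left(-134 - 73\right) \left(-136 + 6\right) + 11^{2}\right) + 10 \left(6 + \frac{10 - 10}{1}\right) = \left(\left(-207\right) \left(-130\right) + 121\right) + 10 \left(6 + \left(10 - 10\right) 1\right) = \left(26910 + 121\right) + 10 \left(6 + 0 \cdot 1\right) = 27031 + 10 \left(6 + 0\right) = 27031 + 10 \cdot 6 = 27031 + 60 = 27091$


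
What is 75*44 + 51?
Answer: 3351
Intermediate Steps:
75*44 + 51 = 3300 + 51 = 3351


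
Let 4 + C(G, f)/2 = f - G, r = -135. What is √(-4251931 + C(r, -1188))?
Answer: I*√4254045 ≈ 2062.5*I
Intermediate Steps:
C(G, f) = -8 - 2*G + 2*f (C(G, f) = -8 + 2*(f - G) = -8 + (-2*G + 2*f) = -8 - 2*G + 2*f)
√(-4251931 + C(r, -1188)) = √(-4251931 + (-8 - 2*(-135) + 2*(-1188))) = √(-4251931 + (-8 + 270 - 2376)) = √(-4251931 - 2114) = √(-4254045) = I*√4254045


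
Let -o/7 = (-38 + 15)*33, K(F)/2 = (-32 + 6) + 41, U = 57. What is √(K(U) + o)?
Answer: √5343 ≈ 73.096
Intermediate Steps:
K(F) = 30 (K(F) = 2*((-32 + 6) + 41) = 2*(-26 + 41) = 2*15 = 30)
o = 5313 (o = -7*(-38 + 15)*33 = -(-161)*33 = -7*(-759) = 5313)
√(K(U) + o) = √(30 + 5313) = √5343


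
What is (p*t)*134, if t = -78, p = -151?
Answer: 1578252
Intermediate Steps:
(p*t)*134 = -151*(-78)*134 = 11778*134 = 1578252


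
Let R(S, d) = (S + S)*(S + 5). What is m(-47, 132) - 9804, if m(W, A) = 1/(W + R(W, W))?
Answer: -38245403/3901 ≈ -9804.0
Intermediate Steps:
R(S, d) = 2*S*(5 + S) (R(S, d) = (2*S)*(5 + S) = 2*S*(5 + S))
m(W, A) = 1/(W + 2*W*(5 + W))
m(-47, 132) - 9804 = 1/((-47)*(11 + 2*(-47))) - 9804 = -1/(47*(11 - 94)) - 9804 = -1/47/(-83) - 9804 = -1/47*(-1/83) - 9804 = 1/3901 - 9804 = -38245403/3901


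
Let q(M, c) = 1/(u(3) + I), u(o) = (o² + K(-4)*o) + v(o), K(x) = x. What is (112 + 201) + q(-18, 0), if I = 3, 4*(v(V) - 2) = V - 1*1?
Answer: 1567/5 ≈ 313.40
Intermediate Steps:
v(V) = 7/4 + V/4 (v(V) = 2 + (V - 1*1)/4 = 2 + (V - 1)/4 = 2 + (-1 + V)/4 = 2 + (-¼ + V/4) = 7/4 + V/4)
u(o) = 7/4 + o² - 15*o/4 (u(o) = (o² - 4*o) + (7/4 + o/4) = 7/4 + o² - 15*o/4)
q(M, c) = ⅖ (q(M, c) = 1/((7/4 + 3² - 15/4*3) + 3) = 1/((7/4 + 9 - 45/4) + 3) = 1/(-½ + 3) = 1/(5/2) = ⅖)
(112 + 201) + q(-18, 0) = (112 + 201) + ⅖ = 313 + ⅖ = 1567/5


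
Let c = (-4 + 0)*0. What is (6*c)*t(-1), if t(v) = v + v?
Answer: 0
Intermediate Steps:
t(v) = 2*v
c = 0 (c = -4*0 = 0)
(6*c)*t(-1) = (6*0)*(2*(-1)) = 0*(-2) = 0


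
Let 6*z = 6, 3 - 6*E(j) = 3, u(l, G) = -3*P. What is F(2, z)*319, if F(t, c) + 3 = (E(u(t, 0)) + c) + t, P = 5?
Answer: 0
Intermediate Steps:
u(l, G) = -15 (u(l, G) = -3*5 = -15)
E(j) = 0 (E(j) = ½ - ⅙*3 = ½ - ½ = 0)
z = 1 (z = (⅙)*6 = 1)
F(t, c) = -3 + c + t (F(t, c) = -3 + ((0 + c) + t) = -3 + (c + t) = -3 + c + t)
F(2, z)*319 = (-3 + 1 + 2)*319 = 0*319 = 0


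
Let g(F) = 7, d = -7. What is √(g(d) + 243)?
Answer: 5*√10 ≈ 15.811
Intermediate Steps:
√(g(d) + 243) = √(7 + 243) = √250 = 5*√10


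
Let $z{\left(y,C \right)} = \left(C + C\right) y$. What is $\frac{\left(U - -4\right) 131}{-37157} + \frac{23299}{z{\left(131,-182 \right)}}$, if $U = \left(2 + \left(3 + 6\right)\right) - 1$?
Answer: $- \frac{953173399}{1771794388} \approx -0.53797$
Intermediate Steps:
$z{\left(y,C \right)} = 2 C y$
$U = 10$ ($U = \left(2 + 9\right) - 1 = 11 - 1 = 10$)
$\frac{\left(U - -4\right) 131}{-37157} + \frac{23299}{z{\left(131,-182 \right)}} = \frac{\left(10 - -4\right) 131}{-37157} + \frac{23299}{2 \left(-182\right) 131} = \left(10 + 4\right) 131 \left(- \frac{1}{37157}\right) + \frac{23299}{-47684} = 14 \cdot 131 \left(- \frac{1}{37157}\right) + 23299 \left(- \frac{1}{47684}\right) = 1834 \left(- \frac{1}{37157}\right) - \frac{23299}{47684} = - \frac{1834}{37157} - \frac{23299}{47684} = - \frac{953173399}{1771794388}$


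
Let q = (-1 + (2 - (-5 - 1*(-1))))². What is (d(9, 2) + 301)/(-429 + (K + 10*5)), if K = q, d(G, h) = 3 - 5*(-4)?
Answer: -54/59 ≈ -0.91525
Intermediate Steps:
d(G, h) = 23 (d(G, h) = 3 + 20 = 23)
q = 25 (q = (-1 + (2 - (-5 + 1)))² = (-1 + (2 - 1*(-4)))² = (-1 + (2 + 4))² = (-1 + 6)² = 5² = 25)
K = 25
(d(9, 2) + 301)/(-429 + (K + 10*5)) = (23 + 301)/(-429 + (25 + 10*5)) = 324/(-429 + (25 + 50)) = 324/(-429 + 75) = 324/(-354) = 324*(-1/354) = -54/59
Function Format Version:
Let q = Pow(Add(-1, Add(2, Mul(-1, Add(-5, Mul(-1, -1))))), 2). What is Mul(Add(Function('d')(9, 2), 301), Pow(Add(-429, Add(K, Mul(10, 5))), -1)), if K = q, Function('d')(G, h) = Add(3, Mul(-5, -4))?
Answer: Rational(-54, 59) ≈ -0.91525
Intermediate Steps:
Function('d')(G, h) = 23 (Function('d')(G, h) = Add(3, 20) = 23)
q = 25 (q = Pow(Add(-1, Add(2, Mul(-1, Add(-5, 1)))), 2) = Pow(Add(-1, Add(2, Mul(-1, -4))), 2) = Pow(Add(-1, Add(2, 4)), 2) = Pow(Add(-1, 6), 2) = Pow(5, 2) = 25)
K = 25
Mul(Add(Function('d')(9, 2), 301), Pow(Add(-429, Add(K, Mul(10, 5))), -1)) = Mul(Add(23, 301), Pow(Add(-429, Add(25, Mul(10, 5))), -1)) = Mul(324, Pow(Add(-429, Add(25, 50)), -1)) = Mul(324, Pow(Add(-429, 75), -1)) = Mul(324, Pow(-354, -1)) = Mul(324, Rational(-1, 354)) = Rational(-54, 59)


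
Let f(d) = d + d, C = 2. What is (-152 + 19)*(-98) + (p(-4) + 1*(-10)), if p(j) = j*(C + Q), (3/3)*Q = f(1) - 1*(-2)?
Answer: 13000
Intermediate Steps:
f(d) = 2*d
Q = 4 (Q = 2*1 - 1*(-2) = 2 + 2 = 4)
p(j) = 6*j (p(j) = j*(2 + 4) = j*6 = 6*j)
(-152 + 19)*(-98) + (p(-4) + 1*(-10)) = (-152 + 19)*(-98) + (6*(-4) + 1*(-10)) = -133*(-98) + (-24 - 10) = 13034 - 34 = 13000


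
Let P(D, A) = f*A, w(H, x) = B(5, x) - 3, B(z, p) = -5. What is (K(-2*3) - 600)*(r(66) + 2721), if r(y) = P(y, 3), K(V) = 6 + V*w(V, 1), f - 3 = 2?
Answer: -1493856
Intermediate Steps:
w(H, x) = -8 (w(H, x) = -5 - 3 = -8)
f = 5 (f = 3 + 2 = 5)
K(V) = 6 - 8*V (K(V) = 6 + V*(-8) = 6 - 8*V)
P(D, A) = 5*A
r(y) = 15 (r(y) = 5*3 = 15)
(K(-2*3) - 600)*(r(66) + 2721) = ((6 - (-16)*3) - 600)*(15 + 2721) = ((6 - 8*(-6)) - 600)*2736 = ((6 + 48) - 600)*2736 = (54 - 600)*2736 = -546*2736 = -1493856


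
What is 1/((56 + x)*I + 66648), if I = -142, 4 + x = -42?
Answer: 1/65228 ≈ 1.5331e-5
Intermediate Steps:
x = -46 (x = -4 - 42 = -46)
1/((56 + x)*I + 66648) = 1/((56 - 46)*(-142) + 66648) = 1/(10*(-142) + 66648) = 1/(-1420 + 66648) = 1/65228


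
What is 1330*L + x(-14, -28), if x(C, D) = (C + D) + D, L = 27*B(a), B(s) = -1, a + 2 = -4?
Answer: -35980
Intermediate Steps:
a = -6 (a = -2 - 4 = -6)
L = -27 (L = 27*(-1) = -27)
x(C, D) = C + 2*D
1330*L + x(-14, -28) = 1330*(-27) + (-14 + 2*(-28)) = -35910 + (-14 - 56) = -35910 - 70 = -35980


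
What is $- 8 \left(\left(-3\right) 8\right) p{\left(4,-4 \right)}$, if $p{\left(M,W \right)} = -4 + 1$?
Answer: $-576$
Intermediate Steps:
$p{\left(M,W \right)} = -3$
$- 8 \left(\left(-3\right) 8\right) p{\left(4,-4 \right)} = - 8 \left(\left(-3\right) 8\right) \left(-3\right) = \left(-8\right) \left(-24\right) \left(-3\right) = 192 \left(-3\right) = -576$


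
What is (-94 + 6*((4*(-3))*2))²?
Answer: 56644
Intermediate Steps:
(-94 + 6*((4*(-3))*2))² = (-94 + 6*(-12*2))² = (-94 + 6*(-24))² = (-94 - 144)² = (-238)² = 56644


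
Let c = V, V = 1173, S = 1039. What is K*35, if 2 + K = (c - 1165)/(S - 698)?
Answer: -23590/341 ≈ -69.179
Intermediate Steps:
c = 1173
K = -674/341 (K = -2 + (1173 - 1165)/(1039 - 698) = -2 + 8/341 = -674/341 ≈ -1.9765)
K*35 = -674/341*35 = -23590/341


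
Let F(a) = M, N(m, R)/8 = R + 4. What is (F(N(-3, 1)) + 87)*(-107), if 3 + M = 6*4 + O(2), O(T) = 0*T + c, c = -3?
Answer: -11235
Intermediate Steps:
N(m, R) = 32 + 8*R (N(m, R) = 8*(R + 4) = 8*(4 + R) = 32 + 8*R)
O(T) = -3 (O(T) = 0*T - 3 = 0 - 3 = -3)
M = 18 (M = -3 + (6*4 - 3) = -3 + (24 - 3) = -3 + 21 = 18)
F(a) = 18
(F(N(-3, 1)) + 87)*(-107) = (18 + 87)*(-107) = 105*(-107) = -11235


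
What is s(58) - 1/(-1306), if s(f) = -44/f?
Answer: -28703/37874 ≈ -0.75785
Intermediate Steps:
s(58) - 1/(-1306) = -44/58 - 1/(-1306) = -44*1/58 - 1*(-1/1306) = -22/29 + 1/1306 = -28703/37874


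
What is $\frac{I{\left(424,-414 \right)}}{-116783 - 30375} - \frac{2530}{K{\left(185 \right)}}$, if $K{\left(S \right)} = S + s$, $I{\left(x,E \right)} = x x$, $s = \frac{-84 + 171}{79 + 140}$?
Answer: $- \frac{7402924851}{497909093} \approx -14.868$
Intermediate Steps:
$s = \frac{29}{73}$ ($s = \frac{87}{219} = 87 \cdot \frac{1}{219} = \frac{29}{73} \approx 0.39726$)
$I{\left(x,E \right)} = x^{2}$
$K{\left(S \right)} = \frac{29}{73} + S$ ($K{\left(S \right)} = S + \frac{29}{73} = \frac{29}{73} + S$)
$\frac{I{\left(424,-414 \right)}}{-116783 - 30375} - \frac{2530}{K{\left(185 \right)}} = \frac{424^{2}}{-116783 - 30375} - \frac{2530}{\frac{29}{73} + 185} = \frac{179776}{-147158} - \frac{2530}{\frac{13534}{73}} = 179776 \left(- \frac{1}{147158}\right) - \frac{92345}{6767} = - \frac{89888}{73579} - \frac{92345}{6767} = - \frac{7402924851}{497909093}$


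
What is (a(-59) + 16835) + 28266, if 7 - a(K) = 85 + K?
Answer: 45082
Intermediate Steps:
a(K) = -78 - K (a(K) = 7 - (85 + K) = 7 + (-85 - K) = -78 - K)
(a(-59) + 16835) + 28266 = ((-78 - 1*(-59)) + 16835) + 28266 = ((-78 + 59) + 16835) + 28266 = (-19 + 16835) + 28266 = 16816 + 28266 = 45082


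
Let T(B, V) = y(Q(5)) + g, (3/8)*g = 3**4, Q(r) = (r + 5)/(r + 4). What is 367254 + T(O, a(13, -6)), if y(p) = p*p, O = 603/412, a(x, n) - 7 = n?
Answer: 29765170/81 ≈ 3.6747e+5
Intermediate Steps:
a(x, n) = 7 + n
O = 603/412 (O = 603*(1/412) = 603/412 ≈ 1.4636)
Q(r) = (5 + r)/(4 + r)
y(p) = p**2
g = 216 (g = (8/3)*3**4 = (8/3)*81 = 216)
T(B, V) = 17596/81 (T(B, V) = ((5 + 5)/(4 + 5))**2 + 216 = (10/9)**2 + 216 = 100/81 + 216 = 17596/81)
367254 + T(O, a(13, -6)) = 367254 + 17596/81 = 29765170/81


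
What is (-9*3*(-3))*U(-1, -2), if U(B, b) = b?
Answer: -162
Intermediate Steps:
(-9*3*(-3))*U(-1, -2) = (-9*3*(-3))*(-2) = -27*(-3)*(-2) = 81*(-2) = -162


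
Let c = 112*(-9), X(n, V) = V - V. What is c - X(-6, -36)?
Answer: -1008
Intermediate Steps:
X(n, V) = 0
c = -1008
c - X(-6, -36) = -1008 - 1*0 = -1008 + 0 = -1008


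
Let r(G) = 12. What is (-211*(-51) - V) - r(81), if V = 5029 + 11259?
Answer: -5539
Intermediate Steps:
V = 16288
(-211*(-51) - V) - r(81) = (-211*(-51) - 1*16288) - 1*12 = (10761 - 16288) - 12 = -5527 - 12 = -5539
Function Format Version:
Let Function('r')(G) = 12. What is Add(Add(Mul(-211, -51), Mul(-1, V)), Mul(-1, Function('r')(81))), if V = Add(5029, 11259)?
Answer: -5539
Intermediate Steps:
V = 16288
Add(Add(Mul(-211, -51), Mul(-1, V)), Mul(-1, Function('r')(81))) = Add(Add(Mul(-211, -51), Mul(-1, 16288)), Mul(-1, 12)) = Add(Add(10761, -16288), -12) = Add(-5527, -12) = -5539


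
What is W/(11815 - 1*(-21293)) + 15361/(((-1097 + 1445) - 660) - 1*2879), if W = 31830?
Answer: -67833743/17607938 ≈ -3.8525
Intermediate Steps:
W/(11815 - 1*(-21293)) + 15361/(((-1097 + 1445) - 660) - 1*2879) = 31830/(11815 - 1*(-21293)) + 15361/(((-1097 + 1445) - 660) - 1*2879) = 31830/(11815 + 21293) + 15361/((348 - 660) - 2879) = 31830/33108 + 15361/(-312 - 2879) = 31830*(1/33108) + 15361/(-3191) = 5305/5518 + 15361*(-1/3191) = 5305/5518 - 15361/3191 = -67833743/17607938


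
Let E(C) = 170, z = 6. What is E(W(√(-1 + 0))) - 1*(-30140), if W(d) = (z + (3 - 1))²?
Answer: 30310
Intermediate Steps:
W(d) = 64 (W(d) = (6 + (3 - 1))² = (6 + 2)² = 8² = 64)
E(W(√(-1 + 0))) - 1*(-30140) = 170 - 1*(-30140) = 170 + 30140 = 30310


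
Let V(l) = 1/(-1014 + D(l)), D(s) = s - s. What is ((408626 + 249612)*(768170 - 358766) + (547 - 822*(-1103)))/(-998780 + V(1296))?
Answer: -273258983848110/1012762921 ≈ -2.6982e+5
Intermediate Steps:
D(s) = 0
V(l) = -1/1014 (V(l) = 1/(-1014 + 0) = 1/(-1014) = -1/1014)
((408626 + 249612)*(768170 - 358766) + (547 - 822*(-1103)))/(-998780 + V(1296)) = ((408626 + 249612)*(768170 - 358766) + (547 - 822*(-1103)))/(-998780 - 1/1014) = (658238*409404 + (547 + 906666))/(-1012762921/1014) = (269485270152 + 907213)*(-1014/1012762921) = 269486177365*(-1014/1012762921) = -273258983848110/1012762921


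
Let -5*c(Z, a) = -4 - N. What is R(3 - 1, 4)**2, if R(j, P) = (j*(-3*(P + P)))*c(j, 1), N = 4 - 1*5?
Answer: 20736/25 ≈ 829.44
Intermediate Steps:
N = -1 (N = 4 - 5 = -1)
c(Z, a) = 3/5 (c(Z, a) = -(-4 - 1*(-1))/5 = -(-4 + 1)/5 = -1/5*(-3) = 3/5)
R(j, P) = -18*P*j/5 (R(j, P) = (j*(-3*(P + P)))*(3/5) = (j*(-6*P))*(3/5) = -6*P*j*(3/5) = -18*P*j/5)
R(3 - 1, 4)**2 = (-18/5*4*(3 - 1))**2 = (-18/5*4*2)**2 = (-144/5)**2 = 20736/25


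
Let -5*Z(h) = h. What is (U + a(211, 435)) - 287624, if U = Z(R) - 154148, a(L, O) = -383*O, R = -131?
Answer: -3041754/5 ≈ -6.0835e+5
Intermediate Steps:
Z(h) = -h/5
U = -770609/5 (U = -⅕*(-131) - 154148 = 131/5 - 154148 = -770609/5 ≈ -1.5412e+5)
(U + a(211, 435)) - 287624 = (-770609/5 - 383*435) - 287624 = (-770609/5 - 166605) - 287624 = -1603634/5 - 287624 = -3041754/5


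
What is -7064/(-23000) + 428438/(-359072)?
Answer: -457349337/516166000 ≈ -0.88605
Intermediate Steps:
-7064/(-23000) + 428438/(-359072) = -7064*(-1/23000) + 428438*(-1/359072) = 883/2875 - 214219/179536 = -457349337/516166000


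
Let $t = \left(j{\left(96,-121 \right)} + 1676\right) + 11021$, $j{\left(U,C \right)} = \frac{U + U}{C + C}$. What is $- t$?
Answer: $- \frac{1536241}{121} \approx -12696.0$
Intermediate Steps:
$j{\left(U,C \right)} = \frac{U}{C}$ ($j{\left(U,C \right)} = \frac{2 U}{2 C} = 2 U \frac{1}{2 C} = \frac{U}{C}$)
$t = \frac{1536241}{121}$ ($t = \left(\frac{96}{-121} + 1676\right) + 11021 = \left(96 \left(- \frac{1}{121}\right) + 1676\right) + 11021 = \left(- \frac{96}{121} + 1676\right) + 11021 = \frac{202700}{121} + 11021 = \frac{1536241}{121} \approx 12696.0$)
$- t = \left(-1\right) \frac{1536241}{121} = - \frac{1536241}{121}$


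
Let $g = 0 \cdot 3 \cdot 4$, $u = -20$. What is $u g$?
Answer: $0$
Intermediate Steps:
$g = 0$ ($g = 0 \cdot 4 = 0$)
$u g = \left(-20\right) 0 = 0$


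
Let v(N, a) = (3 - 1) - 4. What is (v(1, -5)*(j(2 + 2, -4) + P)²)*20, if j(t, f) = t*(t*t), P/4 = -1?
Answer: -144000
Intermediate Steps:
P = -4 (P = 4*(-1) = -4)
v(N, a) = -2 (v(N, a) = 2 - 4 = -2)
j(t, f) = t³ (j(t, f) = t*t² = t³)
(v(1, -5)*(j(2 + 2, -4) + P)²)*20 = -2*((2 + 2)³ - 4)²*20 = -2*(4³ - 4)²*20 = -2*(64 - 4)²*20 = -2*60²*20 = -2*3600*20 = -7200*20 = -144000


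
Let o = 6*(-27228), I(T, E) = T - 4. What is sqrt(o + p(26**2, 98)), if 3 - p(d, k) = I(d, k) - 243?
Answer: I*sqrt(163794) ≈ 404.71*I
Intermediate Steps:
I(T, E) = -4 + T
o = -163368
p(d, k) = 250 - d (p(d, k) = 3 - ((-4 + d) - 243) = 3 - (-247 + d) = 3 + (247 - d) = 250 - d)
sqrt(o + p(26**2, 98)) = sqrt(-163368 + (250 - 1*26**2)) = sqrt(-163368 + (250 - 1*676)) = sqrt(-163368 + (250 - 676)) = sqrt(-163368 - 426) = sqrt(-163794) = I*sqrt(163794)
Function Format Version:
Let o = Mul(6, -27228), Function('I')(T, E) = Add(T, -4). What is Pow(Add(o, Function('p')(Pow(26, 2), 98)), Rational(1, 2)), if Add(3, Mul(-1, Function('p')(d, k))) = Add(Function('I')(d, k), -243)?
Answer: Mul(I, Pow(163794, Rational(1, 2))) ≈ Mul(404.71, I)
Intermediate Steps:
Function('I')(T, E) = Add(-4, T)
o = -163368
Function('p')(d, k) = Add(250, Mul(-1, d)) (Function('p')(d, k) = Add(3, Mul(-1, Add(Add(-4, d), -243))) = Add(3, Mul(-1, Add(-247, d))) = Add(3, Add(247, Mul(-1, d))) = Add(250, Mul(-1, d)))
Pow(Add(o, Function('p')(Pow(26, 2), 98)), Rational(1, 2)) = Pow(Add(-163368, Add(250, Mul(-1, Pow(26, 2)))), Rational(1, 2)) = Pow(Add(-163368, Add(250, Mul(-1, 676))), Rational(1, 2)) = Pow(Add(-163368, Add(250, -676)), Rational(1, 2)) = Pow(Add(-163368, -426), Rational(1, 2)) = Pow(-163794, Rational(1, 2)) = Mul(I, Pow(163794, Rational(1, 2)))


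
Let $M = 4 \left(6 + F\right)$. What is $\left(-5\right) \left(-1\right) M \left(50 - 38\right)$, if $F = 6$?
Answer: $2880$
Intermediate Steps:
$M = 48$ ($M = 4 \left(6 + 6\right) = 4 \cdot 12 = 48$)
$\left(-5\right) \left(-1\right) M \left(50 - 38\right) = \left(-5\right) \left(-1\right) 48 \left(50 - 38\right) = 5 \cdot 48 \cdot 12 = 240 \cdot 12 = 2880$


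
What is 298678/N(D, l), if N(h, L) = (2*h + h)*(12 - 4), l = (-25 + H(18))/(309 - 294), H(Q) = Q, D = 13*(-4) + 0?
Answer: -149339/624 ≈ -239.33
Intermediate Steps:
D = -52 (D = -52 + 0 = -52)
l = -7/15 (l = (-25 + 18)/(309 - 294) = -7/15 ≈ -0.46667)
N(h, L) = 24*h (N(h, L) = (3*h)*8 = 24*h)
298678/N(D, l) = 298678/((24*(-52))) = 298678/(-1248) = 298678*(-1/1248) = -149339/624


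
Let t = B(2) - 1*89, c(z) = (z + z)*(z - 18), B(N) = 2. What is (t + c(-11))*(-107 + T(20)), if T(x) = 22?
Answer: -46835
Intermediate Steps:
c(z) = 2*z*(-18 + z) (c(z) = (2*z)*(-18 + z) = 2*z*(-18 + z))
t = -87 (t = 2 - 1*89 = 2 - 89 = -87)
(t + c(-11))*(-107 + T(20)) = (-87 + 2*(-11)*(-18 - 11))*(-107 + 22) = (-87 + 2*(-11)*(-29))*(-85) = (-87 + 638)*(-85) = 551*(-85) = -46835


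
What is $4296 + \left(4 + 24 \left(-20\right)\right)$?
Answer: $3820$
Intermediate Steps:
$4296 + \left(4 + 24 \left(-20\right)\right) = 4296 + \left(4 - 480\right) = 4296 - 476 = 3820$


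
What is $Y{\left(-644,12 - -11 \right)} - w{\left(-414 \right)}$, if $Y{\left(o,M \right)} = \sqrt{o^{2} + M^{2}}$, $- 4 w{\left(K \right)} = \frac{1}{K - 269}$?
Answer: $- \frac{1}{2732} + 23 \sqrt{785} \approx 644.41$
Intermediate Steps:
$w{\left(K \right)} = - \frac{1}{4 \left(-269 + K\right)}$ ($w{\left(K \right)} = - \frac{1}{4 \left(K - 269\right)} = - \frac{1}{4 \left(-269 + K\right)}$)
$Y{\left(o,M \right)} = \sqrt{M^{2} + o^{2}}$
$Y{\left(-644,12 - -11 \right)} - w{\left(-414 \right)} = \sqrt{\left(12 - -11\right)^{2} + \left(-644\right)^{2}} - - \frac{1}{-1076 + 4 \left(-414\right)} = \sqrt{\left(12 + 11\right)^{2} + 414736} - - \frac{1}{-1076 - 1656} = \sqrt{23^{2} + 414736} - - \frac{1}{-2732} = \sqrt{529 + 414736} - \left(-1\right) \left(- \frac{1}{2732}\right) = \sqrt{415265} - \frac{1}{2732} = 23 \sqrt{785} - \frac{1}{2732} = - \frac{1}{2732} + 23 \sqrt{785}$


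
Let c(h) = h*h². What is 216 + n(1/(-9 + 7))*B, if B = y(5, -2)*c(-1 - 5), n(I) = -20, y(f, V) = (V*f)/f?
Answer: -8424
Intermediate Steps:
c(h) = h³
y(f, V) = V
B = 432 (B = -2*(-1 - 5)³ = -2*(-6)³ = -2*(-216) = 432)
216 + n(1/(-9 + 7))*B = 216 - 20*432 = 216 - 8640 = -8424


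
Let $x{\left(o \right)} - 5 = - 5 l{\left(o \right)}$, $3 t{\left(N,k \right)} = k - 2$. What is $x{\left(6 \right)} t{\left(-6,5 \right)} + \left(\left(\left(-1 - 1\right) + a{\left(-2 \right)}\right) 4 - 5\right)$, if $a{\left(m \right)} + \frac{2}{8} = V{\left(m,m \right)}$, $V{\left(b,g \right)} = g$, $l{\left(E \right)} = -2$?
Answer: $-7$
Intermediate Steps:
$t{\left(N,k \right)} = - \frac{2}{3} + \frac{k}{3}$ ($t{\left(N,k \right)} = \frac{k - 2}{3} = \frac{-2 + k}{3} = - \frac{2}{3} + \frac{k}{3}$)
$a{\left(m \right)} = - \frac{1}{4} + m$
$x{\left(o \right)} = 15$ ($x{\left(o \right)} = 5 - -10 = 5 + 10 = 15$)
$x{\left(6 \right)} t{\left(-6,5 \right)} + \left(\left(\left(-1 - 1\right) + a{\left(-2 \right)}\right) 4 - 5\right) = 15 \left(- \frac{2}{3} + \frac{1}{3} \cdot 5\right) + \left(\left(\left(-1 - 1\right) - \frac{9}{4}\right) 4 - 5\right) = 15 \left(- \frac{2}{3} + \frac{5}{3}\right) + \left(\left(-2 - \frac{9}{4}\right) 4 - 5\right) = 15 \cdot 1 - 22 = 15 - 22 = -7$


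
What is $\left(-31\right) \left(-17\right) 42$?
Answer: $22134$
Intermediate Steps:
$\left(-31\right) \left(-17\right) 42 = 527 \cdot 42 = 22134$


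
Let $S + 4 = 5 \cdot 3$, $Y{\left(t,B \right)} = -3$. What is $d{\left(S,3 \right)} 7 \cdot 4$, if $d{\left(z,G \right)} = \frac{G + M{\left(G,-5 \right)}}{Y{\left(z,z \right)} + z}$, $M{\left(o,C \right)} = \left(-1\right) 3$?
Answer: $0$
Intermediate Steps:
$M{\left(o,C \right)} = -3$
$S = 11$ ($S = -4 + 5 \cdot 3 = -4 + 15 = 11$)
$d{\left(z,G \right)} = \frac{-3 + G}{-3 + z}$ ($d{\left(z,G \right)} = \frac{G - 3}{-3 + z} = \frac{-3 + G}{-3 + z}$)
$d{\left(S,3 \right)} 7 \cdot 4 = \frac{-3 + 3}{-3 + 11} \cdot 7 \cdot 4 = \frac{1}{8} \cdot 0 \cdot 28 = 0 \cdot 28 = 0$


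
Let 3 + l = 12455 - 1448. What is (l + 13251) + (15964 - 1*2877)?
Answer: 37342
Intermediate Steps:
l = 11004 (l = -3 + (12455 - 1448) = -3 + 11007 = 11004)
(l + 13251) + (15964 - 1*2877) = (11004 + 13251) + (15964 - 1*2877) = 24255 + (15964 - 2877) = 24255 + 13087 = 37342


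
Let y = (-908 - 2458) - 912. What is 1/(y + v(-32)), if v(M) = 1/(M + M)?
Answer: -64/273793 ≈ -0.00023375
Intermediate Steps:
y = -4278 (y = -3366 - 912 = -4278)
v(M) = 1/(2*M)
1/(y + v(-32)) = 1/(-4278 + (½)/(-32)) = 1/(-4278 + (½)*(-1/32)) = 1/(-4278 - 1/64) = 1/(-273793/64) = -64/273793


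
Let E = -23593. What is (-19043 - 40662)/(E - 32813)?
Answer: 59705/56406 ≈ 1.0585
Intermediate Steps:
(-19043 - 40662)/(E - 32813) = (-19043 - 40662)/(-23593 - 32813) = -59705/(-56406) = -59705*(-1/56406) = 59705/56406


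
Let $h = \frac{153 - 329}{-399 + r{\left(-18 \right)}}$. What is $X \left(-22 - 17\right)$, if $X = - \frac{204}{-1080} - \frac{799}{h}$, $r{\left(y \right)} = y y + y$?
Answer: $\frac{43450147}{2640} \approx 16458.0$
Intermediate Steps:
$r{\left(y \right)} = y + y^{2}$ ($r{\left(y \right)} = y^{2} + y = y + y^{2}$)
$h = \frac{176}{93}$ ($h = \frac{153 - 329}{-399 - 18 \left(1 - 18\right)} = - \frac{176}{-399 - -306} = - \frac{176}{-399 + 306} = - \frac{176}{-93} = \left(-176\right) \left(- \frac{1}{93}\right) = \frac{176}{93} \approx 1.8925$)
$X = - \frac{3342319}{7920}$ ($X = - \frac{204}{-1080} - \frac{799}{\frac{176}{93}} = \left(-204\right) \left(- \frac{1}{1080}\right) - \frac{74307}{176} = \frac{17}{90} - \frac{74307}{176} = - \frac{3342319}{7920} \approx -422.01$)
$X \left(-22 - 17\right) = - \frac{3342319 \left(-22 - 17\right)}{7920} = \left(- \frac{3342319}{7920}\right) \left(-39\right) = \frac{43450147}{2640}$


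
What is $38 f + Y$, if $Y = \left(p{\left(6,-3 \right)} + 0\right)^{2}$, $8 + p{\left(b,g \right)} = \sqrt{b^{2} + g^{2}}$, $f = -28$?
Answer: $-955 - 48 \sqrt{5} \approx -1062.3$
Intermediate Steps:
$p{\left(b,g \right)} = -8 + \sqrt{b^{2} + g^{2}}$
$Y = \left(-8 + 3 \sqrt{5}\right)^{2}$ ($Y = \left(\left(-8 + \sqrt{6^{2} + \left(-3\right)^{2}}\right) + 0\right)^{2} = \left(\left(-8 + \sqrt{36 + 9}\right) + 0\right)^{2} = \left(\left(-8 + \sqrt{45}\right) + 0\right)^{2} = \left(\left(-8 + 3 \sqrt{5}\right) + 0\right)^{2} = \left(-8 + 3 \sqrt{5}\right)^{2} \approx 1.6687$)
$38 f + Y = 38 \left(-28\right) + \left(109 - 48 \sqrt{5}\right) = -1064 + \left(109 - 48 \sqrt{5}\right) = -955 - 48 \sqrt{5}$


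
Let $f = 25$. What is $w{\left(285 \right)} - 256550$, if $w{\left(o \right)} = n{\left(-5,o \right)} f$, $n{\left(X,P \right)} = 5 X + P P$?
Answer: $1773450$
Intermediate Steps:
$n{\left(X,P \right)} = P^{2} + 5 X$ ($n{\left(X,P \right)} = 5 X + P^{2} = P^{2} + 5 X$)
$w{\left(o \right)} = -625 + 25 o^{2}$ ($w{\left(o \right)} = \left(o^{2} + 5 \left(-5\right)\right) 25 = \left(o^{2} - 25\right) 25 = \left(-25 + o^{2}\right) 25 = -625 + 25 o^{2}$)
$w{\left(285 \right)} - 256550 = \left(-625 + 25 \cdot 285^{2}\right) - 256550 = \left(-625 + 25 \cdot 81225\right) - 256550 = \left(-625 + 2030625\right) - 256550 = 2030000 - 256550 = 1773450$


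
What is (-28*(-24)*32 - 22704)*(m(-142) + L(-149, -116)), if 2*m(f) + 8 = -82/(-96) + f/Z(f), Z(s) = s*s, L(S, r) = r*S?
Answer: -2944584175/142 ≈ -2.0737e+7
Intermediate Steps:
L(S, r) = S*r
Z(s) = s²
m(f) = -343/96 + 1/(2*f) (m(f) = -4 + (-82/(-96) + f/(f²))/2 = -4 + (-82*(-1/96) + f/f²)/2 = -4 + (41/48 + 1/f)/2 = -4 + (41/96 + 1/(2*f)) = -343/96 + 1/(2*f))
(-28*(-24)*32 - 22704)*(m(-142) + L(-149, -116)) = (-28*(-24)*32 - 22704)*((1/96)*(48 - 343*(-142))/(-142) - 149*(-116)) = (672*32 - 22704)*((1/96)*(-1/142)*(48 + 48706) + 17284) = (21504 - 22704)*((1/96)*(-1/142)*48754 + 17284) = -1200*(-24377/6816 + 17284) = -1200*117783367/6816 = -2944584175/142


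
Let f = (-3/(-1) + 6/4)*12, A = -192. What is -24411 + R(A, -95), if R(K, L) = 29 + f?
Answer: -24328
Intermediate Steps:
f = 54 (f = (-3*(-1) + 6*(¼))*12 = (3 + 3/2)*12 = (9/2)*12 = 54)
R(K, L) = 83 (R(K, L) = 29 + 54 = 83)
-24411 + R(A, -95) = -24411 + 83 = -24328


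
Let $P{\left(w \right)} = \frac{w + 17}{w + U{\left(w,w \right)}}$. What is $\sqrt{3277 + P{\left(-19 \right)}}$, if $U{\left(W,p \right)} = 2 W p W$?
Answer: $\frac{\sqrt{618386866287}}{13737} \approx 57.245$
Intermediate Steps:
$U{\left(W,p \right)} = 2 p W^{2}$ ($U{\left(W,p \right)} = 2 W p W = 2 p W^{2}$)
$P{\left(w \right)} = \frac{17 + w}{w + 2 w^{3}}$ ($P{\left(w \right)} = \frac{w + 17}{w + 2 w w^{2}} = \frac{17 + w}{w + 2 w^{3}}$)
$\sqrt{3277 + P{\left(-19 \right)}} = \sqrt{3277 + \frac{17 - 19}{-19 + 2 \left(-19\right)^{3}}} = \sqrt{3277 + \frac{1}{-19 + 2 \left(-6859\right)} \left(-2\right)} = \sqrt{3277 + \frac{1}{-19 - 13718} \left(-2\right)} = \sqrt{3277 + \frac{1}{-13737} \left(-2\right)} = \sqrt{3277 - - \frac{2}{13737}} = \sqrt{3277 + \frac{2}{13737}} = \sqrt{\frac{45016151}{13737}} = \frac{\sqrt{618386866287}}{13737}$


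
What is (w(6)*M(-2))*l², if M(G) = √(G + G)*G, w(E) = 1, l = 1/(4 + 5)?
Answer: -4*I/81 ≈ -0.049383*I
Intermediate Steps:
l = ⅑ (l = 1/9 = ⅑ ≈ 0.11111)
M(G) = √2*G^(3/2) (M(G) = √(2*G)*G = (√2*√G)*G = √2*G^(3/2))
(w(6)*M(-2))*l² = (1*(√2*(-2)^(3/2)))*(⅑)² = (1*(√2*(-2*I*√2)))*(1/81) = (1*(-4*I))*(1/81) = -4*I*(1/81) = -4*I/81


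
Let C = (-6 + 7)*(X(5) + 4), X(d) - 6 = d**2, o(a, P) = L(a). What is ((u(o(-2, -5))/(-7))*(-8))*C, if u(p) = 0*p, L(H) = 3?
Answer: 0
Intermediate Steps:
o(a, P) = 3
u(p) = 0
X(d) = 6 + d**2
C = 35 (C = (-6 + 7)*((6 + 5**2) + 4) = 1*((6 + 25) + 4) = 1*(31 + 4) = 1*35 = 35)
((u(o(-2, -5))/(-7))*(-8))*C = ((0/(-7))*(-8))*35 = ((0*(-1/7))*(-8))*35 = (0*(-8))*35 = 0*35 = 0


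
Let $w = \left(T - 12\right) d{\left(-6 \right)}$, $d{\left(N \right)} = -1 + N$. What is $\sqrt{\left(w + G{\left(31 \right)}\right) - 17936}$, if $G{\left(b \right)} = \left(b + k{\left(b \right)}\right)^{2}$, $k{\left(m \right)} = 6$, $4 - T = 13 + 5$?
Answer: $i \sqrt{16385} \approx 128.0 i$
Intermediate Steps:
$T = -14$ ($T = 4 - \left(13 + 5\right) = 4 - 18 = -14$)
$w = 182$ ($w = \left(-14 - 12\right) \left(-1 - 6\right) = \left(-26\right) \left(-7\right) = 182$)
$G{\left(b \right)} = \left(6 + b\right)^{2}$ ($G{\left(b \right)} = \left(b + 6\right)^{2} = \left(6 + b\right)^{2}$)
$\sqrt{\left(w + G{\left(31 \right)}\right) - 17936} = \sqrt{\left(182 + \left(6 + 31\right)^{2}\right) - 17936} = \sqrt{\left(182 + 37^{2}\right) - 17936} = \sqrt{\left(182 + 1369\right) - 17936} = \sqrt{1551 - 17936} = \sqrt{-16385} = i \sqrt{16385}$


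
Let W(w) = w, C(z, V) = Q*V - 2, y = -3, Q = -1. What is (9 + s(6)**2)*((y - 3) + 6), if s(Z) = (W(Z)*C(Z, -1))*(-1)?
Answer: 0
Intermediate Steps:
C(z, V) = -2 - V (C(z, V) = -V - 2 = -2 - V)
s(Z) = Z (s(Z) = (Z*(-2 - 1*(-1)))*(-1) = (Z*(-2 + 1))*(-1) = (Z*(-1))*(-1) = -Z*(-1) = Z)
(9 + s(6)**2)*((y - 3) + 6) = (9 + 6**2)*((-3 - 3) + 6) = (9 + 36)*(-6 + 6) = 45*0 = 0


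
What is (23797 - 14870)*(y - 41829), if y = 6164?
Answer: -318381455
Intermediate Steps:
(23797 - 14870)*(y - 41829) = (23797 - 14870)*(6164 - 41829) = 8927*(-35665) = -318381455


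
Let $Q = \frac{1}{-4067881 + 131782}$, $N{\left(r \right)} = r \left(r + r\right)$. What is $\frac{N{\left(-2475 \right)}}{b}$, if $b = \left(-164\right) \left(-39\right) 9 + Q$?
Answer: $\frac{9644426574750}{45315520567} \approx 212.83$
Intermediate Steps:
$N{\left(r \right)} = 2 r^{2}$ ($N{\left(r \right)} = r 2 r = 2 r^{2}$)
$Q = - \frac{1}{3936099}$ ($Q = \frac{1}{-3936099} = - \frac{1}{3936099} \approx -2.5406 \cdot 10^{-7}$)
$b = \frac{226577602835}{3936099}$ ($b = \left(-164\right) \left(-39\right) 9 - \frac{1}{3936099} = 6396 \cdot 9 - \frac{1}{3936099} = 57564 - \frac{1}{3936099} = \frac{226577602835}{3936099} \approx 57564.0$)
$\frac{N{\left(-2475 \right)}}{b} = \frac{2 \left(-2475\right)^{2}}{\frac{226577602835}{3936099}} = 2 \cdot 6125625 \cdot \frac{3936099}{226577602835} = 12251250 \cdot \frac{3936099}{226577602835} = \frac{9644426574750}{45315520567}$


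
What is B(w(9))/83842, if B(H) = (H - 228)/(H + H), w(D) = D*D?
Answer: -49/4527468 ≈ -1.0823e-5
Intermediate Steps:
w(D) = D²
B(H) = (-228 + H)/(2*H) (B(H) = (-228 + H)/((2*H)) = (-228 + H)*(1/(2*H)) = (-228 + H)/(2*H))
B(w(9))/83842 = ((-228 + 9²)/(2*(9²)))/83842 = ((½)*(-228 + 81)/81)*(1/83842) = ((½)*(1/81)*(-147))*(1/83842) = -49/54*1/83842 = -49/4527468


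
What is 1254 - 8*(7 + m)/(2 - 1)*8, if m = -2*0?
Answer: 806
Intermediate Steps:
m = 0
1254 - 8*(7 + m)/(2 - 1)*8 = 1254 - 8*(7 + 0)/(2 - 1)*8 = 1254 - 56/1*8 = 1254 - 56*8 = 1254 - 448 = 806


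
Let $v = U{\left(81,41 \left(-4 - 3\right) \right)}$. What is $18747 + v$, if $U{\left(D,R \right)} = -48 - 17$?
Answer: $18682$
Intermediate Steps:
$U{\left(D,R \right)} = -65$
$v = -65$
$18747 + v = 18747 - 65 = 18682$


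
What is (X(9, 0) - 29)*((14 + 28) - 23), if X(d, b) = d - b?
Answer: -380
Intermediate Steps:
(X(9, 0) - 29)*((14 + 28) - 23) = ((9 - 1*0) - 29)*((14 + 28) - 23) = ((9 + 0) - 29)*(42 - 23) = (9 - 29)*19 = -20*19 = -380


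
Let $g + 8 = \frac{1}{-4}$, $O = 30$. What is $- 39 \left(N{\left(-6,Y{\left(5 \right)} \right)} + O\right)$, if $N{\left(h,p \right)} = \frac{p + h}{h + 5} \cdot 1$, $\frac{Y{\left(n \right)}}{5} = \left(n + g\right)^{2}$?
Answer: $\frac{10491}{16} \approx 655.69$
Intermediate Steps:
$g = - \frac{33}{4}$ ($g = -8 + \frac{1}{-4} = -8 - \frac{1}{4} = - \frac{33}{4} \approx -8.25$)
$Y{\left(n \right)} = 5 \left(- \frac{33}{4} + n\right)^{2}$ ($Y{\left(n \right)} = 5 \left(n - \frac{33}{4}\right)^{2} = 5 \left(- \frac{33}{4} + n\right)^{2}$)
$N{\left(h,p \right)} = \frac{h + p}{5 + h}$ ($N{\left(h,p \right)} = \frac{h + p}{5 + h} 1 = \frac{h + p}{5 + h}$)
$- 39 \left(N{\left(-6,Y{\left(5 \right)} \right)} + O\right) = - 39 \left(\frac{-6 + \frac{5 \left(-33 + 4 \cdot 5\right)^{2}}{16}}{5 - 6} + 30\right) = - 39 \left(\frac{-6 + \frac{5 \left(-33 + 20\right)^{2}}{16}}{-1} + 30\right) = - 39 \left(- (-6 + \frac{5 \left(-13\right)^{2}}{16}) + 30\right) = - 39 \left(- (-6 + \frac{5}{16} \cdot 169) + 30\right) = - 39 \left(- (-6 + \frac{845}{16}) + 30\right) = - 39 \left(\left(-1\right) \frac{749}{16} + 30\right) = - 39 \left(- \frac{749}{16} + 30\right) = \left(-39\right) \left(- \frac{269}{16}\right) = \frac{10491}{16}$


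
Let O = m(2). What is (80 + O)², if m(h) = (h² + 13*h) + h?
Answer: 12544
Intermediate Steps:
m(h) = h² + 14*h
O = 32 (O = 2*(14 + 2) = 2*16 = 32)
(80 + O)² = (80 + 32)² = 112² = 12544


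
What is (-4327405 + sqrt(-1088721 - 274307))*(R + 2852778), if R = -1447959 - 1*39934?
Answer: -5906410173425 + 2729770*I*sqrt(340757) ≈ -5.9064e+12 + 1.5935e+9*I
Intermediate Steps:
R = -1487893 (R = -1447959 - 39934 = -1487893)
(-4327405 + sqrt(-1088721 - 274307))*(R + 2852778) = (-4327405 + sqrt(-1088721 - 274307))*(-1487893 + 2852778) = (-4327405 + sqrt(-1363028))*1364885 = (-4327405 + 2*I*sqrt(340757))*1364885 = -5906410173425 + 2729770*I*sqrt(340757)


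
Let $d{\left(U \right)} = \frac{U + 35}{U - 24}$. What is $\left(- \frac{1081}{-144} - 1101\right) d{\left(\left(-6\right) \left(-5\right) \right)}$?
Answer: $- \frac{10235095}{864} \approx -11846.0$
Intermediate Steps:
$d{\left(U \right)} = \frac{35 + U}{-24 + U}$
$\left(- \frac{1081}{-144} - 1101\right) d{\left(\left(-6\right) \left(-5\right) \right)} = \left(- \frac{1081}{-144} - 1101\right) \frac{35 - -30}{-24 - -30} = \left(\left(-1081\right) \left(- \frac{1}{144}\right) - 1101\right) \frac{35 + 30}{-24 + 30} = \left(\frac{1081}{144} - 1101\right) \frac{1}{6} \cdot 65 = - \frac{157463 \cdot \frac{1}{6} \cdot 65}{144} = \left(- \frac{157463}{144}\right) \frac{65}{6} = - \frac{10235095}{864}$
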